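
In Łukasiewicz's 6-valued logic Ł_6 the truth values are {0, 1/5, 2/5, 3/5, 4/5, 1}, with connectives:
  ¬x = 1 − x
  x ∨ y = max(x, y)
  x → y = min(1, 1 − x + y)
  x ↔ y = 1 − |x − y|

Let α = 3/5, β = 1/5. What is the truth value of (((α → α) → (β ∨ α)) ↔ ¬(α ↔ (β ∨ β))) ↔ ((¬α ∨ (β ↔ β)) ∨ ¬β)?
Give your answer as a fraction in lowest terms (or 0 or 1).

4/5

α → α = 3/5 → 3/5 = 1
β ∨ α = 1/5 ∨ 3/5 = 3/5
(α → α) → (β ∨ α) = 1 → 3/5 = 3/5
β ∨ β = 1/5 ∨ 1/5 = 1/5
α ↔ (β ∨ β) = 3/5 ↔ 1/5 = 3/5
¬(α ↔ (β ∨ β)) = ¬3/5 = 2/5
((α → α) → (β ∨ α)) ↔ ¬(α ↔ (β ∨ β)) = 3/5 ↔ 2/5 = 4/5
¬α = ¬3/5 = 2/5
β ↔ β = 1/5 ↔ 1/5 = 1
¬α ∨ (β ↔ β) = 2/5 ∨ 1 = 1
¬β = ¬1/5 = 4/5
(¬α ∨ (β ↔ β)) ∨ ¬β = 1 ∨ 4/5 = 1
(((α → α) → (β ∨ α)) ↔ ¬(α ↔ (β ∨ β))) ↔ ((¬α ∨ (β ↔ β)) ∨ ¬β) = 4/5 ↔ 1 = 4/5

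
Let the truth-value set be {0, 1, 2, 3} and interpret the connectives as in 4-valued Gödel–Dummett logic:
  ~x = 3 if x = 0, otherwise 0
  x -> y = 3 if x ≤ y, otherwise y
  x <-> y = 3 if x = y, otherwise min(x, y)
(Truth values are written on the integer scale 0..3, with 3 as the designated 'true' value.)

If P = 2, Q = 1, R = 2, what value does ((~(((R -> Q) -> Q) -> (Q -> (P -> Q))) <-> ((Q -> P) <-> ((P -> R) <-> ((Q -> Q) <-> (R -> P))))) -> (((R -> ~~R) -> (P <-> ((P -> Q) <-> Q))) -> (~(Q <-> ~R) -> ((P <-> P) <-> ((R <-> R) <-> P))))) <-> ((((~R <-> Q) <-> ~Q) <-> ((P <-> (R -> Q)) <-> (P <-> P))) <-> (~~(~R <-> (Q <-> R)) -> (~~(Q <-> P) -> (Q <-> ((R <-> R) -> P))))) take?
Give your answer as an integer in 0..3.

R -> Q = 2 -> 1 = 1
(R -> Q) -> Q = 1 -> 1 = 3
P -> Q = 2 -> 1 = 1
Q -> (P -> Q) = 1 -> 1 = 3
((R -> Q) -> Q) -> (Q -> (P -> Q)) = 3 -> 3 = 3
~(((R -> Q) -> Q) -> (Q -> (P -> Q))) = ~3 = 0
Q -> P = 1 -> 2 = 3
P -> R = 2 -> 2 = 3
Q -> Q = 1 -> 1 = 3
R -> P = 2 -> 2 = 3
(Q -> Q) <-> (R -> P) = 3 <-> 3 = 3
(P -> R) <-> ((Q -> Q) <-> (R -> P)) = 3 <-> 3 = 3
(Q -> P) <-> ((P -> R) <-> ((Q -> Q) <-> (R -> P))) = 3 <-> 3 = 3
~(((R -> Q) -> Q) -> (Q -> (P -> Q))) <-> ((Q -> P) <-> ((P -> R) <-> ((Q -> Q) <-> (R -> P)))) = 0 <-> 3 = 0
~R = ~2 = 0
~~R = ~0 = 3
R -> ~~R = 2 -> 3 = 3
P -> Q = 2 -> 1 = 1
(P -> Q) <-> Q = 1 <-> 1 = 3
P <-> ((P -> Q) <-> Q) = 2 <-> 3 = 2
(R -> ~~R) -> (P <-> ((P -> Q) <-> Q)) = 3 -> 2 = 2
~R = ~2 = 0
Q <-> ~R = 1 <-> 0 = 0
~(Q <-> ~R) = ~0 = 3
P <-> P = 2 <-> 2 = 3
R <-> R = 2 <-> 2 = 3
(R <-> R) <-> P = 3 <-> 2 = 2
(P <-> P) <-> ((R <-> R) <-> P) = 3 <-> 2 = 2
~(Q <-> ~R) -> ((P <-> P) <-> ((R <-> R) <-> P)) = 3 -> 2 = 2
((R -> ~~R) -> (P <-> ((P -> Q) <-> Q))) -> (~(Q <-> ~R) -> ((P <-> P) <-> ((R <-> R) <-> P))) = 2 -> 2 = 3
(~(((R -> Q) -> Q) -> (Q -> (P -> Q))) <-> ((Q -> P) <-> ((P -> R) <-> ((Q -> Q) <-> (R -> P))))) -> (((R -> ~~R) -> (P <-> ((P -> Q) <-> Q))) -> (~(Q <-> ~R) -> ((P <-> P) <-> ((R <-> R) <-> P)))) = 0 -> 3 = 3
~R = ~2 = 0
~R <-> Q = 0 <-> 1 = 0
~Q = ~1 = 0
(~R <-> Q) <-> ~Q = 0 <-> 0 = 3
R -> Q = 2 -> 1 = 1
P <-> (R -> Q) = 2 <-> 1 = 1
P <-> P = 2 <-> 2 = 3
(P <-> (R -> Q)) <-> (P <-> P) = 1 <-> 3 = 1
((~R <-> Q) <-> ~Q) <-> ((P <-> (R -> Q)) <-> (P <-> P)) = 3 <-> 1 = 1
~R = ~2 = 0
Q <-> R = 1 <-> 2 = 1
~R <-> (Q <-> R) = 0 <-> 1 = 0
~(~R <-> (Q <-> R)) = ~0 = 3
~~(~R <-> (Q <-> R)) = ~3 = 0
Q <-> P = 1 <-> 2 = 1
~(Q <-> P) = ~1 = 0
~~(Q <-> P) = ~0 = 3
R <-> R = 2 <-> 2 = 3
(R <-> R) -> P = 3 -> 2 = 2
Q <-> ((R <-> R) -> P) = 1 <-> 2 = 1
~~(Q <-> P) -> (Q <-> ((R <-> R) -> P)) = 3 -> 1 = 1
~~(~R <-> (Q <-> R)) -> (~~(Q <-> P) -> (Q <-> ((R <-> R) -> P))) = 0 -> 1 = 3
(((~R <-> Q) <-> ~Q) <-> ((P <-> (R -> Q)) <-> (P <-> P))) <-> (~~(~R <-> (Q <-> R)) -> (~~(Q <-> P) -> (Q <-> ((R <-> R) -> P)))) = 1 <-> 3 = 1
((~(((R -> Q) -> Q) -> (Q -> (P -> Q))) <-> ((Q -> P) <-> ((P -> R) <-> ((Q -> Q) <-> (R -> P))))) -> (((R -> ~~R) -> (P <-> ((P -> Q) <-> Q))) -> (~(Q <-> ~R) -> ((P <-> P) <-> ((R <-> R) <-> P))))) <-> ((((~R <-> Q) <-> ~Q) <-> ((P <-> (R -> Q)) <-> (P <-> P))) <-> (~~(~R <-> (Q <-> R)) -> (~~(Q <-> P) -> (Q <-> ((R <-> R) -> P))))) = 3 <-> 1 = 1

1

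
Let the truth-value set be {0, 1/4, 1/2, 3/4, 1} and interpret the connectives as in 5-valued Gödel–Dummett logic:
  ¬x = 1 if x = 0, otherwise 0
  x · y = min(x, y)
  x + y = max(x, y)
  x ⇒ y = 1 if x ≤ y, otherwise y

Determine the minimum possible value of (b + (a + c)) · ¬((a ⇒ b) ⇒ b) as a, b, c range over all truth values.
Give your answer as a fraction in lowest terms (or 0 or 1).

Take a = 0, b = 0, c = 0:
a + c = 0 + 0 = 0
b + (a + c) = 0 + 0 = 0
a ⇒ b = 0 ⇒ 0 = 1
(a ⇒ b) ⇒ b = 1 ⇒ 0 = 0
¬((a ⇒ b) ⇒ b) = ¬0 = 1
(b + (a + c)) · ¬((a ⇒ b) ⇒ b) = 0 · 1 = 0
No assignment yields a value below 0, so this is the minimum.

0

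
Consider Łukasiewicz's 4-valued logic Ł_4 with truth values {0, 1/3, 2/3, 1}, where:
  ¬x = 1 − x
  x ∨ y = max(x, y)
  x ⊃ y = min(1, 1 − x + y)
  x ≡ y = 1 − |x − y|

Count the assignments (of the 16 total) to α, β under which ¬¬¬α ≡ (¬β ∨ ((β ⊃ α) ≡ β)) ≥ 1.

2

α = 0, β = 0 ↦ 1  ≥
α = 0, β = 1/3 ↦ 2/3  <
α = 0, β = 2/3 ↦ 2/3  <
α = 0, β = 1 ↦ 0  <
α = 1/3, β = 0 ↦ 2/3  <
α = 1/3, β = 1/3 ↦ 1  ≥
α = 1/3, β = 2/3 ↦ 2/3  <
α = 1/3, β = 1 ↦ 2/3  <
α = 2/3, β = 0 ↦ 1/3  <
α = 2/3, β = 1/3 ↦ 2/3  <
α = 2/3, β = 2/3 ↦ 2/3  <
α = 2/3, β = 1 ↦ 2/3  <
α = 1, β = 0 ↦ 0  <
α = 1, β = 1/3 ↦ 1/3  <
α = 1, β = 2/3 ↦ 1/3  <
α = 1, β = 1 ↦ 0  <
So 2 of the 16 assignments meet the threshold.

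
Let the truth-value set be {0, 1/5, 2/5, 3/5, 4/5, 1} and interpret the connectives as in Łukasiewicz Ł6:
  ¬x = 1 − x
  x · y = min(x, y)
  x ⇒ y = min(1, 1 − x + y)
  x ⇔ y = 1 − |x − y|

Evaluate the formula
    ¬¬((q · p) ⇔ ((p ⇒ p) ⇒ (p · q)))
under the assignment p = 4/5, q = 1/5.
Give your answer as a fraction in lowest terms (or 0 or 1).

1

q · p = 1/5 · 4/5 = 1/5
p ⇒ p = 4/5 ⇒ 4/5 = 1
p · q = 4/5 · 1/5 = 1/5
(p ⇒ p) ⇒ (p · q) = 1 ⇒ 1/5 = 1/5
(q · p) ⇔ ((p ⇒ p) ⇒ (p · q)) = 1/5 ⇔ 1/5 = 1
¬((q · p) ⇔ ((p ⇒ p) ⇒ (p · q))) = ¬1 = 0
¬¬((q · p) ⇔ ((p ⇒ p) ⇒ (p · q))) = ¬0 = 1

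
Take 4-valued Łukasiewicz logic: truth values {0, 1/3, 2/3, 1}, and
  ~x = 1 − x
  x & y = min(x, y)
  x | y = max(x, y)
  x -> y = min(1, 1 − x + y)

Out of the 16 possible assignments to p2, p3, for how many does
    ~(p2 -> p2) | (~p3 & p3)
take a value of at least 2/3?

p2 = 0, p3 = 0 ↦ 0  <
p2 = 0, p3 = 1/3 ↦ 1/3  <
p2 = 0, p3 = 2/3 ↦ 1/3  <
p2 = 0, p3 = 1 ↦ 0  <
p2 = 1/3, p3 = 0 ↦ 0  <
p2 = 1/3, p3 = 1/3 ↦ 1/3  <
p2 = 1/3, p3 = 2/3 ↦ 1/3  <
p2 = 1/3, p3 = 1 ↦ 0  <
p2 = 2/3, p3 = 0 ↦ 0  <
p2 = 2/3, p3 = 1/3 ↦ 1/3  <
p2 = 2/3, p3 = 2/3 ↦ 1/3  <
p2 = 2/3, p3 = 1 ↦ 0  <
p2 = 1, p3 = 0 ↦ 0  <
p2 = 1, p3 = 1/3 ↦ 1/3  <
p2 = 1, p3 = 2/3 ↦ 1/3  <
p2 = 1, p3 = 1 ↦ 0  <
So 0 of the 16 assignments meet the threshold.

0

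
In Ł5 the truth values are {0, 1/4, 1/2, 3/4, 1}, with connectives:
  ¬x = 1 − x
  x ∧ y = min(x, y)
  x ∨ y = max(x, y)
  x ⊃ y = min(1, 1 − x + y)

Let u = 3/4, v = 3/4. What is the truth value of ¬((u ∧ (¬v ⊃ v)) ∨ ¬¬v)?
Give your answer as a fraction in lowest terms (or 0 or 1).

¬v = ¬3/4 = 1/4
¬v ⊃ v = 1/4 ⊃ 3/4 = 1
u ∧ (¬v ⊃ v) = 3/4 ∧ 1 = 3/4
¬v = ¬3/4 = 1/4
¬¬v = ¬1/4 = 3/4
(u ∧ (¬v ⊃ v)) ∨ ¬¬v = 3/4 ∨ 3/4 = 3/4
¬((u ∧ (¬v ⊃ v)) ∨ ¬¬v) = ¬3/4 = 1/4

1/4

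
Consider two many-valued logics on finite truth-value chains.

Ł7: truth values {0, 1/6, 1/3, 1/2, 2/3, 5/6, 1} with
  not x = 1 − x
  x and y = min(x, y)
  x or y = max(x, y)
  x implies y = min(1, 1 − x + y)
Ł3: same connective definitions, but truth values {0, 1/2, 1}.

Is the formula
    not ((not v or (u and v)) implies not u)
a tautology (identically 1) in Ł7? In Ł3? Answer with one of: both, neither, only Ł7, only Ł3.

In Ł7: at u = 0, v = 0 the value is 0 — not a tautology.
In Ł3: at u = 0, v = 0 the value is 0 — not a tautology.

neither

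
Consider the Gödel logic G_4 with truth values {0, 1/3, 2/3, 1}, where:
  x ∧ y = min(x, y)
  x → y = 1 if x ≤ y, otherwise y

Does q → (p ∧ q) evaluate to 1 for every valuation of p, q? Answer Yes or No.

Counterexample: take p = 0, q = 1/3.
p ∧ q = 0 ∧ 1/3 = 0
q → (p ∧ q) = 1/3 → 0 = 0
This gives 0 ≠ 1.

No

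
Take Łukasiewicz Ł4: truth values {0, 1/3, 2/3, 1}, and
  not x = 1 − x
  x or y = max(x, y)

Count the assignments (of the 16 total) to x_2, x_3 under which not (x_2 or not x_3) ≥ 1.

1

x_2 = 0, x_3 = 0 ↦ 0  <
x_2 = 0, x_3 = 1/3 ↦ 1/3  <
x_2 = 0, x_3 = 2/3 ↦ 2/3  <
x_2 = 0, x_3 = 1 ↦ 1  ≥
x_2 = 1/3, x_3 = 0 ↦ 0  <
x_2 = 1/3, x_3 = 1/3 ↦ 1/3  <
x_2 = 1/3, x_3 = 2/3 ↦ 2/3  <
x_2 = 1/3, x_3 = 1 ↦ 2/3  <
x_2 = 2/3, x_3 = 0 ↦ 0  <
x_2 = 2/3, x_3 = 1/3 ↦ 1/3  <
x_2 = 2/3, x_3 = 2/3 ↦ 1/3  <
x_2 = 2/3, x_3 = 1 ↦ 1/3  <
x_2 = 1, x_3 = 0 ↦ 0  <
x_2 = 1, x_3 = 1/3 ↦ 0  <
x_2 = 1, x_3 = 2/3 ↦ 0  <
x_2 = 1, x_3 = 1 ↦ 0  <
So 1 of the 16 assignments meets the threshold.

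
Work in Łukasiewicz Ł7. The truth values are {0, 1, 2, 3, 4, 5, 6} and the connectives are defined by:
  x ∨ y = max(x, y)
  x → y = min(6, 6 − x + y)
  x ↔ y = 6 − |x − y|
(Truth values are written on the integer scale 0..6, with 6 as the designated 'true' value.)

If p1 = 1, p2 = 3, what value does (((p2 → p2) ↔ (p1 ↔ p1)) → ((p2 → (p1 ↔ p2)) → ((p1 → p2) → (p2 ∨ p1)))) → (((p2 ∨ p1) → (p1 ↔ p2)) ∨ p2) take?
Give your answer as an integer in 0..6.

6

p2 → p2 = 3 → 3 = 6
p1 ↔ p1 = 1 ↔ 1 = 6
(p2 → p2) ↔ (p1 ↔ p1) = 6 ↔ 6 = 6
p1 ↔ p2 = 1 ↔ 3 = 4
p2 → (p1 ↔ p2) = 3 → 4 = 6
p1 → p2 = 1 → 3 = 6
p2 ∨ p1 = 3 ∨ 1 = 3
(p1 → p2) → (p2 ∨ p1) = 6 → 3 = 3
(p2 → (p1 ↔ p2)) → ((p1 → p2) → (p2 ∨ p1)) = 6 → 3 = 3
((p2 → p2) ↔ (p1 ↔ p1)) → ((p2 → (p1 ↔ p2)) → ((p1 → p2) → (p2 ∨ p1))) = 6 → 3 = 3
p2 ∨ p1 = 3 ∨ 1 = 3
p1 ↔ p2 = 1 ↔ 3 = 4
(p2 ∨ p1) → (p1 ↔ p2) = 3 → 4 = 6
((p2 ∨ p1) → (p1 ↔ p2)) ∨ p2 = 6 ∨ 3 = 6
(((p2 → p2) ↔ (p1 ↔ p1)) → ((p2 → (p1 ↔ p2)) → ((p1 → p2) → (p2 ∨ p1)))) → (((p2 ∨ p1) → (p1 ↔ p2)) ∨ p2) = 3 → 6 = 6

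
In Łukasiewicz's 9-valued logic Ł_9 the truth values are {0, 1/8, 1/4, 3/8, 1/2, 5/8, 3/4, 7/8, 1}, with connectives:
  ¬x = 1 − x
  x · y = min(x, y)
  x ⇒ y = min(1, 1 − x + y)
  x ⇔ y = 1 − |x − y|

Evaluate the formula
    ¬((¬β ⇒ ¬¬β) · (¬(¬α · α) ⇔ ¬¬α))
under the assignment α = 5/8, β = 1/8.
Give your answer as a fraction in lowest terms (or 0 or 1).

3/4

¬β = ¬1/8 = 7/8
¬β = ¬1/8 = 7/8
¬¬β = ¬7/8 = 1/8
¬β ⇒ ¬¬β = 7/8 ⇒ 1/8 = 1/4
¬α = ¬5/8 = 3/8
¬α · α = 3/8 · 5/8 = 3/8
¬(¬α · α) = ¬3/8 = 5/8
¬α = ¬5/8 = 3/8
¬¬α = ¬3/8 = 5/8
¬(¬α · α) ⇔ ¬¬α = 5/8 ⇔ 5/8 = 1
(¬β ⇒ ¬¬β) · (¬(¬α · α) ⇔ ¬¬α) = 1/4 · 1 = 1/4
¬((¬β ⇒ ¬¬β) · (¬(¬α · α) ⇔ ¬¬α)) = ¬1/4 = 3/4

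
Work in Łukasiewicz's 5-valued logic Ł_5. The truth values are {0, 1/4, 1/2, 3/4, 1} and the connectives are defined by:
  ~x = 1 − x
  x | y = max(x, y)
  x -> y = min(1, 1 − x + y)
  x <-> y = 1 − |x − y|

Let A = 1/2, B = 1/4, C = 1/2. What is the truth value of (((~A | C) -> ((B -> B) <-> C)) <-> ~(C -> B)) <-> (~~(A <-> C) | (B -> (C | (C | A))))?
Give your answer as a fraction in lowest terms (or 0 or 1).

~A = ~1/2 = 1/2
~A | C = 1/2 | 1/2 = 1/2
B -> B = 1/4 -> 1/4 = 1
(B -> B) <-> C = 1 <-> 1/2 = 1/2
(~A | C) -> ((B -> B) <-> C) = 1/2 -> 1/2 = 1
C -> B = 1/2 -> 1/4 = 3/4
~(C -> B) = ~3/4 = 1/4
((~A | C) -> ((B -> B) <-> C)) <-> ~(C -> B) = 1 <-> 1/4 = 1/4
A <-> C = 1/2 <-> 1/2 = 1
~(A <-> C) = ~1 = 0
~~(A <-> C) = ~0 = 1
C | A = 1/2 | 1/2 = 1/2
C | (C | A) = 1/2 | 1/2 = 1/2
B -> (C | (C | A)) = 1/4 -> 1/2 = 1
~~(A <-> C) | (B -> (C | (C | A))) = 1 | 1 = 1
(((~A | C) -> ((B -> B) <-> C)) <-> ~(C -> B)) <-> (~~(A <-> C) | (B -> (C | (C | A)))) = 1/4 <-> 1 = 1/4

1/4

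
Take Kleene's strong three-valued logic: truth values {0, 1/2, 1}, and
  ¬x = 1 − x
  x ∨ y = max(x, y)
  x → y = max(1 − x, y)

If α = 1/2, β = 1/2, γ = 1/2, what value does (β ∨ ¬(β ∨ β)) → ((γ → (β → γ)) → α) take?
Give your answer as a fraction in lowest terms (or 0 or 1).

1/2

β ∨ β = 1/2 ∨ 1/2 = 1/2
¬(β ∨ β) = ¬1/2 = 1/2
β ∨ ¬(β ∨ β) = 1/2 ∨ 1/2 = 1/2
β → γ = 1/2 → 1/2 = 1/2
γ → (β → γ) = 1/2 → 1/2 = 1/2
(γ → (β → γ)) → α = 1/2 → 1/2 = 1/2
(β ∨ ¬(β ∨ β)) → ((γ → (β → γ)) → α) = 1/2 → 1/2 = 1/2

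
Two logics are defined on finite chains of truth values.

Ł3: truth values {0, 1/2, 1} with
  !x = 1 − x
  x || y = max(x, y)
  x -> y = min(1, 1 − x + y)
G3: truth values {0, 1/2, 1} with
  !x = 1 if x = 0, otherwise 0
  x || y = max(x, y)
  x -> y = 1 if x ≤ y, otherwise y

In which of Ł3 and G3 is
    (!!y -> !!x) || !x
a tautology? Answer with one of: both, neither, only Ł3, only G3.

only G3

In Ł3: at x = 1/2, y = 1 the value is 1/2 — not a tautology.
In G3: every assignment gives 1 — tautology.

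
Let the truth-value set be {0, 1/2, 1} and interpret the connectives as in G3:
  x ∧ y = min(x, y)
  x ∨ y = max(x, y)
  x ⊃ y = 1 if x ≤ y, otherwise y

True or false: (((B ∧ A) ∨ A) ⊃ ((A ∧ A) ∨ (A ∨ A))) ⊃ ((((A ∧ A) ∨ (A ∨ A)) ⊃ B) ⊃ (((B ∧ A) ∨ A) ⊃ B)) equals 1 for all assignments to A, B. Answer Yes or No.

Yes

A = 0, B = 0 ↦ 1
A = 0, B = 1/2 ↦ 1
A = 0, B = 1 ↦ 1
A = 1/2, B = 0 ↦ 1
A = 1/2, B = 1/2 ↦ 1
A = 1/2, B = 1 ↦ 1
A = 1, B = 0 ↦ 1
A = 1, B = 1/2 ↦ 1
A = 1, B = 1 ↦ 1
Every assignment gives a value ≥ 1.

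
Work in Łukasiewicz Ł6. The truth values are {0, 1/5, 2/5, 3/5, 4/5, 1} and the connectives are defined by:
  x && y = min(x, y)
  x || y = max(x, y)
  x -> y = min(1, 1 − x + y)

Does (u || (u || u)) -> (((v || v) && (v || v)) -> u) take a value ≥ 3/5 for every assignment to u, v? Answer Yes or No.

Yes

At u = 0, v = 2/5, for instance:
u || u = 0 || 0 = 0
u || (u || u) = 0 || 0 = 0
v || v = 2/5 || 2/5 = 2/5
v || v = 2/5 || 2/5 = 2/5
(v || v) && (v || v) = 2/5 && 2/5 = 2/5
((v || v) && (v || v)) -> u = 2/5 -> 0 = 3/5
(u || (u || u)) -> (((v || v) && (v || v)) -> u) = 0 -> 3/5 = 1
and checking the remaining 35 assignments likewise gives ≥ 3/5 in every case.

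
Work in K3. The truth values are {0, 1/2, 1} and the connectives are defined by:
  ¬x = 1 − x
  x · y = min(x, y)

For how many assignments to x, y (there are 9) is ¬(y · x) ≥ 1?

5

x = 0, y = 0 ↦ 1  ≥
x = 0, y = 1/2 ↦ 1  ≥
x = 0, y = 1 ↦ 1  ≥
x = 1/2, y = 0 ↦ 1  ≥
x = 1/2, y = 1/2 ↦ 1/2  <
x = 1/2, y = 1 ↦ 1/2  <
x = 1, y = 0 ↦ 1  ≥
x = 1, y = 1/2 ↦ 1/2  <
x = 1, y = 1 ↦ 0  <
So 5 of the 9 assignments meet the threshold.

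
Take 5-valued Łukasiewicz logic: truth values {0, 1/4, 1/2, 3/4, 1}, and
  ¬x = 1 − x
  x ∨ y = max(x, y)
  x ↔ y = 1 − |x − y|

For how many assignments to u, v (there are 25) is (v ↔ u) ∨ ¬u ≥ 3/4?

value 1: 9 assignments (counts)
value 3/4: 9 assignments (counts)
value 1/2: 4 assignments
value 1/4: 2 assignments
value 0: 1 assignment
So 18 of the 25 assignments meet the threshold.

18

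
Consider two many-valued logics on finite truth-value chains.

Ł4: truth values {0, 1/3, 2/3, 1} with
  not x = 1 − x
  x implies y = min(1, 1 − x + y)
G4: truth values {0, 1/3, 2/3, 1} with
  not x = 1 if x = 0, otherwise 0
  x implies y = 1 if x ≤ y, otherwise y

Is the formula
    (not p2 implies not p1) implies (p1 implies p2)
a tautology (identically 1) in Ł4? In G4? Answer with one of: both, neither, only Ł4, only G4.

only Ł4

In Ł4: every assignment gives 1 — tautology.
In G4: at p1 = 2/3, p2 = 1/3 the value is 1/3 — not a tautology.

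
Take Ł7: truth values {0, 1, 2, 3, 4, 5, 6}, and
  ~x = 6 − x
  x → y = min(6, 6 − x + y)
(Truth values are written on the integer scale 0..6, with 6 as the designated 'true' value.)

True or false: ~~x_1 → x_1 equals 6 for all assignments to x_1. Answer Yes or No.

Yes

x_1 = 0 ↦ 6
x_1 = 1 ↦ 6
x_1 = 2 ↦ 6
x_1 = 3 ↦ 6
x_1 = 4 ↦ 6
x_1 = 5 ↦ 6
x_1 = 6 ↦ 6
Every assignment gives a value ≥ 6.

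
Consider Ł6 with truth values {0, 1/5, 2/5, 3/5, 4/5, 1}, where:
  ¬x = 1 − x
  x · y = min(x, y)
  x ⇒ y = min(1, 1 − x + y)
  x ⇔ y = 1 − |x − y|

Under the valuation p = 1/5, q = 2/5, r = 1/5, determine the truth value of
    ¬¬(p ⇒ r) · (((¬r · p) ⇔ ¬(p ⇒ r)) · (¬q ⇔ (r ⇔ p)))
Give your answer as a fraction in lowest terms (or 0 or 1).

p ⇒ r = 1/5 ⇒ 1/5 = 1
¬(p ⇒ r) = ¬1 = 0
¬¬(p ⇒ r) = ¬0 = 1
¬r = ¬1/5 = 4/5
¬r · p = 4/5 · 1/5 = 1/5
p ⇒ r = 1/5 ⇒ 1/5 = 1
¬(p ⇒ r) = ¬1 = 0
(¬r · p) ⇔ ¬(p ⇒ r) = 1/5 ⇔ 0 = 4/5
¬q = ¬2/5 = 3/5
r ⇔ p = 1/5 ⇔ 1/5 = 1
¬q ⇔ (r ⇔ p) = 3/5 ⇔ 1 = 3/5
((¬r · p) ⇔ ¬(p ⇒ r)) · (¬q ⇔ (r ⇔ p)) = 4/5 · 3/5 = 3/5
¬¬(p ⇒ r) · (((¬r · p) ⇔ ¬(p ⇒ r)) · (¬q ⇔ (r ⇔ p))) = 1 · 3/5 = 3/5

3/5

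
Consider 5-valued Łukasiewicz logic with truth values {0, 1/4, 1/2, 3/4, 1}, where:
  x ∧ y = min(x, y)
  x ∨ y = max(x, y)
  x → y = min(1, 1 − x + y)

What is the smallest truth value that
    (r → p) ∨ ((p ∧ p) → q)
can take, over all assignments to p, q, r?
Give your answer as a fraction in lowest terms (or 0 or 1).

1/2

Take p = 1/2, q = 0, r = 1:
r → p = 1 → 1/2 = 1/2
p ∧ p = 1/2 ∧ 1/2 = 1/2
(p ∧ p) → q = 1/2 → 0 = 1/2
(r → p) ∨ ((p ∧ p) → q) = 1/2 ∨ 1/2 = 1/2
No assignment yields a value below 1/2, so this is the minimum.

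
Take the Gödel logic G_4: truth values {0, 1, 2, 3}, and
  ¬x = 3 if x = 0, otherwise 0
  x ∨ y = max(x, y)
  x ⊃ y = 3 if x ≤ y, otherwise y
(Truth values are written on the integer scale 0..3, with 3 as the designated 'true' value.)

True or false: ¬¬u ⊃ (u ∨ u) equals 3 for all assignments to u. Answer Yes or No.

No

Counterexample: take u = 1.
¬u = ¬1 = 0
¬¬u = ¬0 = 3
u ∨ u = 1 ∨ 1 = 1
¬¬u ⊃ (u ∨ u) = 3 ⊃ 1 = 1
This gives 1 ≠ 3.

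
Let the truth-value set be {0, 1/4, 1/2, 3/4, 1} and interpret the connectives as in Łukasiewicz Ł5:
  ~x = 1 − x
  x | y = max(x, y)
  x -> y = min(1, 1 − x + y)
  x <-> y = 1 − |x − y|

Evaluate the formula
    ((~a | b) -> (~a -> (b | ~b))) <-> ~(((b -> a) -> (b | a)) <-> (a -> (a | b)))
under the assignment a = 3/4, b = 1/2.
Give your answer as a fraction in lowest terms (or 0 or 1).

1/4

~a = ~3/4 = 1/4
~a | b = 1/4 | 1/2 = 1/2
~a = ~3/4 = 1/4
~b = ~1/2 = 1/2
b | ~b = 1/2 | 1/2 = 1/2
~a -> (b | ~b) = 1/4 -> 1/2 = 1
(~a | b) -> (~a -> (b | ~b)) = 1/2 -> 1 = 1
b -> a = 1/2 -> 3/4 = 1
b | a = 1/2 | 3/4 = 3/4
(b -> a) -> (b | a) = 1 -> 3/4 = 3/4
a | b = 3/4 | 1/2 = 3/4
a -> (a | b) = 3/4 -> 3/4 = 1
((b -> a) -> (b | a)) <-> (a -> (a | b)) = 3/4 <-> 1 = 3/4
~(((b -> a) -> (b | a)) <-> (a -> (a | b))) = ~3/4 = 1/4
((~a | b) -> (~a -> (b | ~b))) <-> ~(((b -> a) -> (b | a)) <-> (a -> (a | b))) = 1 <-> 1/4 = 1/4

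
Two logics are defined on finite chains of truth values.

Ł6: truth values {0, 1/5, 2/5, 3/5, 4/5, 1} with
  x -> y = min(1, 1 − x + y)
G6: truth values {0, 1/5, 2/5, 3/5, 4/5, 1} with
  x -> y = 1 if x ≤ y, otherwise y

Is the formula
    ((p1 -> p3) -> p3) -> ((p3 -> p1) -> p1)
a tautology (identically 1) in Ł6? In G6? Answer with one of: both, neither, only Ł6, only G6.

In Ł6: every assignment gives 1 — tautology.
In G6: at p1 = 1/5, p3 = 0 the value is 1/5 — not a tautology.

only Ł6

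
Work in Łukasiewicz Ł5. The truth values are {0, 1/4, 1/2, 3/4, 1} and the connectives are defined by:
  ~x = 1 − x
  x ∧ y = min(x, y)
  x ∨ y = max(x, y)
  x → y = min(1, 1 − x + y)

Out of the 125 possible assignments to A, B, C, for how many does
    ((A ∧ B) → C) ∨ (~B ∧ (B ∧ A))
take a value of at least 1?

95

value 1: 95 assignments (counts)
value 3/4: 16 assignments
value 1/2: 9 assignments
value 1/4: 4 assignments
value 0: 1 assignment
So 95 of the 125 assignments meet the threshold.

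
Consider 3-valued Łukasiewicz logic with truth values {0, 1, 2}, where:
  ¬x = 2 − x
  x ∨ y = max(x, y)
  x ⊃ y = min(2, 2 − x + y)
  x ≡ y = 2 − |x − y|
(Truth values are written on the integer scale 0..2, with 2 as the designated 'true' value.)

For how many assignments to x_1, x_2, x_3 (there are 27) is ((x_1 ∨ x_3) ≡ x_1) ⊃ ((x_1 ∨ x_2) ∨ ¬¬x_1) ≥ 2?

value 2: 20 assignments (counts)
value 1: 6 assignments
value 0: 1 assignment
So 20 of the 27 assignments meet the threshold.

20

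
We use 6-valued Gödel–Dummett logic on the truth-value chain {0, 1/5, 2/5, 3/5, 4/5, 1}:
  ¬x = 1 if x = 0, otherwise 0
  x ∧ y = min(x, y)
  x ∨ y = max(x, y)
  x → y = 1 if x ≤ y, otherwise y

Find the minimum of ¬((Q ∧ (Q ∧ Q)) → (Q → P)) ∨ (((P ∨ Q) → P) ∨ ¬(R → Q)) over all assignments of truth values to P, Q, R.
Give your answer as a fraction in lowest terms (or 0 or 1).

1/5

Take P = 1/5, Q = 2/5, R = 0:
Q ∧ Q = 2/5 ∧ 2/5 = 2/5
Q ∧ (Q ∧ Q) = 2/5 ∧ 2/5 = 2/5
Q → P = 2/5 → 1/5 = 1/5
(Q ∧ (Q ∧ Q)) → (Q → P) = 2/5 → 1/5 = 1/5
¬((Q ∧ (Q ∧ Q)) → (Q → P)) = ¬1/5 = 0
P ∨ Q = 1/5 ∨ 2/5 = 2/5
(P ∨ Q) → P = 2/5 → 1/5 = 1/5
R → Q = 0 → 2/5 = 1
¬(R → Q) = ¬1 = 0
((P ∨ Q) → P) ∨ ¬(R → Q) = 1/5 ∨ 0 = 1/5
¬((Q ∧ (Q ∧ Q)) → (Q → P)) ∨ (((P ∨ Q) → P) ∨ ¬(R → Q)) = 0 ∨ 1/5 = 1/5
No assignment yields a value below 1/5, so this is the minimum.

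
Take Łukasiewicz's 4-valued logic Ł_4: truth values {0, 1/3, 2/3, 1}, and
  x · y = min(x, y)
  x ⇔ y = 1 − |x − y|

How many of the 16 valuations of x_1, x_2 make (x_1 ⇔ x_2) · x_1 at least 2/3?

x_1 = 0, x_2 = 0 ↦ 0  <
x_1 = 0, x_2 = 1/3 ↦ 0  <
x_1 = 0, x_2 = 2/3 ↦ 0  <
x_1 = 0, x_2 = 1 ↦ 0  <
x_1 = 1/3, x_2 = 0 ↦ 1/3  <
x_1 = 1/3, x_2 = 1/3 ↦ 1/3  <
x_1 = 1/3, x_2 = 2/3 ↦ 1/3  <
x_1 = 1/3, x_2 = 1 ↦ 1/3  <
x_1 = 2/3, x_2 = 0 ↦ 1/3  <
x_1 = 2/3, x_2 = 1/3 ↦ 2/3  ≥
x_1 = 2/3, x_2 = 2/3 ↦ 2/3  ≥
x_1 = 2/3, x_2 = 1 ↦ 2/3  ≥
x_1 = 1, x_2 = 0 ↦ 0  <
x_1 = 1, x_2 = 1/3 ↦ 1/3  <
x_1 = 1, x_2 = 2/3 ↦ 2/3  ≥
x_1 = 1, x_2 = 1 ↦ 1  ≥
So 5 of the 16 assignments meet the threshold.

5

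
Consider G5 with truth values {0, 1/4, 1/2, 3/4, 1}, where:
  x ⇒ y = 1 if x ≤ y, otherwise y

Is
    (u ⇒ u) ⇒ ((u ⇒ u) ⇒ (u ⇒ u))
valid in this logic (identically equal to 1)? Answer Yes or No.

u = 0 ↦ 1
u = 1/4 ↦ 1
u = 1/2 ↦ 1
u = 3/4 ↦ 1
u = 1 ↦ 1
Every assignment gives a value ≥ 1.

Yes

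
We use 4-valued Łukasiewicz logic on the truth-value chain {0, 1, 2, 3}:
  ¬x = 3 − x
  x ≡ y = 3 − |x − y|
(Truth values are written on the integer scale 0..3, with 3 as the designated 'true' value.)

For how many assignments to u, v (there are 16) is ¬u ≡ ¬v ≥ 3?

4

u = 0, v = 0 ↦ 3  ≥
u = 0, v = 1 ↦ 2  <
u = 0, v = 2 ↦ 1  <
u = 0, v = 3 ↦ 0  <
u = 1, v = 0 ↦ 2  <
u = 1, v = 1 ↦ 3  ≥
u = 1, v = 2 ↦ 2  <
u = 1, v = 3 ↦ 1  <
u = 2, v = 0 ↦ 1  <
u = 2, v = 1 ↦ 2  <
u = 2, v = 2 ↦ 3  ≥
u = 2, v = 3 ↦ 2  <
u = 3, v = 0 ↦ 0  <
u = 3, v = 1 ↦ 1  <
u = 3, v = 2 ↦ 2  <
u = 3, v = 3 ↦ 3  ≥
So 4 of the 16 assignments meet the threshold.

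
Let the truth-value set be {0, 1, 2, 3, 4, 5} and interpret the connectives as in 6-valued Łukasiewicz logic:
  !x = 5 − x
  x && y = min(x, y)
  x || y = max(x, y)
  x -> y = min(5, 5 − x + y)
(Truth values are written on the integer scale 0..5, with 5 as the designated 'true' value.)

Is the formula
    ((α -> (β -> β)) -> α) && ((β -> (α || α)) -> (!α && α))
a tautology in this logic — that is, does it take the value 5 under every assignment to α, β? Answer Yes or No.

Counterexample: take α = 0, β = 0.
β -> β = 0 -> 0 = 5
α -> (β -> β) = 0 -> 5 = 5
(α -> (β -> β)) -> α = 5 -> 0 = 0
α || α = 0 || 0 = 0
β -> (α || α) = 0 -> 0 = 5
!α = !0 = 5
!α && α = 5 && 0 = 0
(β -> (α || α)) -> (!α && α) = 5 -> 0 = 0
((α -> (β -> β)) -> α) && ((β -> (α || α)) -> (!α && α)) = 0 && 0 = 0
This gives 0 ≠ 5.

No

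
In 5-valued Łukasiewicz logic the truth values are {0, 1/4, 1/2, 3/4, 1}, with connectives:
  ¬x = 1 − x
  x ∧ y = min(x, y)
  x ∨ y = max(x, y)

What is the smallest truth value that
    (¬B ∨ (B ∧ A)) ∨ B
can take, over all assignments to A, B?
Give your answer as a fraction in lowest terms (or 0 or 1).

Take A = 0, B = 1/2:
¬B = ¬1/2 = 1/2
B ∧ A = 1/2 ∧ 0 = 0
¬B ∨ (B ∧ A) = 1/2 ∨ 0 = 1/2
(¬B ∨ (B ∧ A)) ∨ B = 1/2 ∨ 1/2 = 1/2
No assignment yields a value below 1/2, so this is the minimum.

1/2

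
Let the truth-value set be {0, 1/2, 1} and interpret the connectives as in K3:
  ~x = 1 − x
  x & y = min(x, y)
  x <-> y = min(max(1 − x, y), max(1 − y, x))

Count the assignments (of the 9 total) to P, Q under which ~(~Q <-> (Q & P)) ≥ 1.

P = 0, Q = 0 ↦ 1  ≥
P = 0, Q = 1/2 ↦ 1/2  <
P = 0, Q = 1 ↦ 0  <
P = 1/2, Q = 0 ↦ 1  ≥
P = 1/2, Q = 1/2 ↦ 1/2  <
P = 1/2, Q = 1 ↦ 1/2  <
P = 1, Q = 0 ↦ 1  ≥
P = 1, Q = 1/2 ↦ 1/2  <
P = 1, Q = 1 ↦ 1  ≥
So 4 of the 9 assignments meet the threshold.

4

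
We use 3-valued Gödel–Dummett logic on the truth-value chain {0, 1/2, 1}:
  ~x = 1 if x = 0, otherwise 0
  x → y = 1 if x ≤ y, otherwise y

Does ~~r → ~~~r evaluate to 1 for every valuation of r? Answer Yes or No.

Counterexample: take r = 1/2.
~r = ~1/2 = 0
~~r = ~0 = 1
~r = ~1/2 = 0
~~r = ~0 = 1
~~~r = ~1 = 0
~~r → ~~~r = 1 → 0 = 0
This gives 0 ≠ 1.

No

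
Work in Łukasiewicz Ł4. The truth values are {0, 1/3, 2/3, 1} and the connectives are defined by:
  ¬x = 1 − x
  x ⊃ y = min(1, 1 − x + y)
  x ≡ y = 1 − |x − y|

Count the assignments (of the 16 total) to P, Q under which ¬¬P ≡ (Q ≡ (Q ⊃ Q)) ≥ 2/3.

10

P = 0, Q = 0 ↦ 1  ≥
P = 0, Q = 1/3 ↦ 2/3  ≥
P = 0, Q = 2/3 ↦ 1/3  <
P = 0, Q = 1 ↦ 0  <
P = 1/3, Q = 0 ↦ 2/3  ≥
P = 1/3, Q = 1/3 ↦ 1  ≥
P = 1/3, Q = 2/3 ↦ 2/3  ≥
P = 1/3, Q = 1 ↦ 1/3  <
P = 2/3, Q = 0 ↦ 1/3  <
P = 2/3, Q = 1/3 ↦ 2/3  ≥
P = 2/3, Q = 2/3 ↦ 1  ≥
P = 2/3, Q = 1 ↦ 2/3  ≥
P = 1, Q = 0 ↦ 0  <
P = 1, Q = 1/3 ↦ 1/3  <
P = 1, Q = 2/3 ↦ 2/3  ≥
P = 1, Q = 1 ↦ 1  ≥
So 10 of the 16 assignments meet the threshold.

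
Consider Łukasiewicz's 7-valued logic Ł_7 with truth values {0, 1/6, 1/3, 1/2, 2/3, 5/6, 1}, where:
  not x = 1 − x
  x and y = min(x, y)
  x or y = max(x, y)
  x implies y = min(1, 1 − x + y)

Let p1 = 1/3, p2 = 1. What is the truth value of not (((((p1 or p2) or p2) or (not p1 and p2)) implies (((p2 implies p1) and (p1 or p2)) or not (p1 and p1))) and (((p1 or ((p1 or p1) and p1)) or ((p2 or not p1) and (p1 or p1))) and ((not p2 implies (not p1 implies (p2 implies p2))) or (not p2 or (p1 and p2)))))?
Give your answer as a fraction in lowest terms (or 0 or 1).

2/3

p1 or p2 = 1/3 or 1 = 1
(p1 or p2) or p2 = 1 or 1 = 1
not p1 = not 1/3 = 2/3
not p1 and p2 = 2/3 and 1 = 2/3
((p1 or p2) or p2) or (not p1 and p2) = 1 or 2/3 = 1
p2 implies p1 = 1 implies 1/3 = 1/3
p1 or p2 = 1/3 or 1 = 1
(p2 implies p1) and (p1 or p2) = 1/3 and 1 = 1/3
p1 and p1 = 1/3 and 1/3 = 1/3
not (p1 and p1) = not 1/3 = 2/3
((p2 implies p1) and (p1 or p2)) or not (p1 and p1) = 1/3 or 2/3 = 2/3
(((p1 or p2) or p2) or (not p1 and p2)) implies (((p2 implies p1) and (p1 or p2)) or not (p1 and p1)) = 1 implies 2/3 = 2/3
p1 or p1 = 1/3 or 1/3 = 1/3
(p1 or p1) and p1 = 1/3 and 1/3 = 1/3
p1 or ((p1 or p1) and p1) = 1/3 or 1/3 = 1/3
not p1 = not 1/3 = 2/3
p2 or not p1 = 1 or 2/3 = 1
p1 or p1 = 1/3 or 1/3 = 1/3
(p2 or not p1) and (p1 or p1) = 1 and 1/3 = 1/3
(p1 or ((p1 or p1) and p1)) or ((p2 or not p1) and (p1 or p1)) = 1/3 or 1/3 = 1/3
not p2 = not 1 = 0
not p1 = not 1/3 = 2/3
p2 implies p2 = 1 implies 1 = 1
not p1 implies (p2 implies p2) = 2/3 implies 1 = 1
not p2 implies (not p1 implies (p2 implies p2)) = 0 implies 1 = 1
not p2 = not 1 = 0
p1 and p2 = 1/3 and 1 = 1/3
not p2 or (p1 and p2) = 0 or 1/3 = 1/3
(not p2 implies (not p1 implies (p2 implies p2))) or (not p2 or (p1 and p2)) = 1 or 1/3 = 1
((p1 or ((p1 or p1) and p1)) or ((p2 or not p1) and (p1 or p1))) and ((not p2 implies (not p1 implies (p2 implies p2))) or (not p2 or (p1 and p2))) = 1/3 and 1 = 1/3
((((p1 or p2) or p2) or (not p1 and p2)) implies (((p2 implies p1) and (p1 or p2)) or not (p1 and p1))) and (((p1 or ((p1 or p1) and p1)) or ((p2 or not p1) and (p1 or p1))) and ((not p2 implies (not p1 implies (p2 implies p2))) or (not p2 or (p1 and p2)))) = 2/3 and 1/3 = 1/3
not (((((p1 or p2) or p2) or (not p1 and p2)) implies (((p2 implies p1) and (p1 or p2)) or not (p1 and p1))) and (((p1 or ((p1 or p1) and p1)) or ((p2 or not p1) and (p1 or p1))) and ((not p2 implies (not p1 implies (p2 implies p2))) or (not p2 or (p1 and p2))))) = not 1/3 = 2/3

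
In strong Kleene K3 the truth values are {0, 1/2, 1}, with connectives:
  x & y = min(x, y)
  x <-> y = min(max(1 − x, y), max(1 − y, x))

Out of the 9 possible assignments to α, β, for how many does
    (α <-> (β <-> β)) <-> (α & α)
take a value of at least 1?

4

α = 0, β = 0 ↦ 1  ≥
α = 0, β = 1/2 ↦ 1/2  <
α = 0, β = 1 ↦ 1  ≥
α = 1/2, β = 0 ↦ 1/2  <
α = 1/2, β = 1/2 ↦ 1/2  <
α = 1/2, β = 1 ↦ 1/2  <
α = 1, β = 0 ↦ 1  ≥
α = 1, β = 1/2 ↦ 1/2  <
α = 1, β = 1 ↦ 1  ≥
So 4 of the 9 assignments meet the threshold.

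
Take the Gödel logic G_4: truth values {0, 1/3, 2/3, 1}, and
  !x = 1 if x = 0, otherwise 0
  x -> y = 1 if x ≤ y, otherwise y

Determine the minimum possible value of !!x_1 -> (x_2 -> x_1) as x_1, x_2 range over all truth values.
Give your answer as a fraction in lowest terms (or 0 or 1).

Take x_1 = 1/3, x_2 = 2/3:
!x_1 = !1/3 = 0
!!x_1 = !0 = 1
x_2 -> x_1 = 2/3 -> 1/3 = 1/3
!!x_1 -> (x_2 -> x_1) = 1 -> 1/3 = 1/3
No assignment yields a value below 1/3, so this is the minimum.

1/3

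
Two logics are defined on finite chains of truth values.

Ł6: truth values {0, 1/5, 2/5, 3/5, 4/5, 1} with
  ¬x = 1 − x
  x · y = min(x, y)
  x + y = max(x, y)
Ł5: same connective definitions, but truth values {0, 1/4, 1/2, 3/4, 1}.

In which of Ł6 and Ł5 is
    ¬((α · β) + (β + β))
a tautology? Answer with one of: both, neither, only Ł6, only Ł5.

In Ł6: at α = 0, β = 1/5 the value is 4/5 — not a tautology.
In Ł5: at α = 0, β = 1/4 the value is 3/4 — not a tautology.

neither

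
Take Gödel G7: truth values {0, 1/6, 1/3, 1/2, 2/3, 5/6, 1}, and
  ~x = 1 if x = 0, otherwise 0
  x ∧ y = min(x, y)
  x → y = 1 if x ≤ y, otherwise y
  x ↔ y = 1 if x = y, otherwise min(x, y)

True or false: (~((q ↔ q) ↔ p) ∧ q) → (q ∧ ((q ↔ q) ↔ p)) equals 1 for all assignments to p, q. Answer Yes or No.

Counterexample: take p = 0, q = 1/6.
q ↔ q = 1/6 ↔ 1/6 = 1
(q ↔ q) ↔ p = 1 ↔ 0 = 0
~((q ↔ q) ↔ p) = ~0 = 1
~((q ↔ q) ↔ p) ∧ q = 1 ∧ 1/6 = 1/6
q ↔ q = 1/6 ↔ 1/6 = 1
(q ↔ q) ↔ p = 1 ↔ 0 = 0
q ∧ ((q ↔ q) ↔ p) = 1/6 ∧ 0 = 0
(~((q ↔ q) ↔ p) ∧ q) → (q ∧ ((q ↔ q) ↔ p)) = 1/6 → 0 = 0
This gives 0 ≠ 1.

No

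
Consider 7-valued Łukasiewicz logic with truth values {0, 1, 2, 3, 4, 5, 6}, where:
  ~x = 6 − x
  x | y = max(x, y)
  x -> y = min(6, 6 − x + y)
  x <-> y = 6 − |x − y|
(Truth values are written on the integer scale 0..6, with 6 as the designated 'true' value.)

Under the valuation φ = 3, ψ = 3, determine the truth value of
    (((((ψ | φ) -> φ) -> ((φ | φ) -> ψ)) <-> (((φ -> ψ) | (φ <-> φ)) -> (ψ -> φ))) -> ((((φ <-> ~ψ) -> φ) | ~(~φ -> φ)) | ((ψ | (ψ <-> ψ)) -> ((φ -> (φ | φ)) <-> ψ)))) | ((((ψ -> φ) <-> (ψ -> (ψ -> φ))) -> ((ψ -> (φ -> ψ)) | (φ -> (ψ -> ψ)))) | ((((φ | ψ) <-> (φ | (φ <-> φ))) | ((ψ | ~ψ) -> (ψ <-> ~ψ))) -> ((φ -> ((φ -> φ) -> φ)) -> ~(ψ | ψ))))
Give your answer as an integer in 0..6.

ψ | φ = 3 | 3 = 3
(ψ | φ) -> φ = 3 -> 3 = 6
φ | φ = 3 | 3 = 3
(φ | φ) -> ψ = 3 -> 3 = 6
((ψ | φ) -> φ) -> ((φ | φ) -> ψ) = 6 -> 6 = 6
φ -> ψ = 3 -> 3 = 6
φ <-> φ = 3 <-> 3 = 6
(φ -> ψ) | (φ <-> φ) = 6 | 6 = 6
ψ -> φ = 3 -> 3 = 6
((φ -> ψ) | (φ <-> φ)) -> (ψ -> φ) = 6 -> 6 = 6
(((ψ | φ) -> φ) -> ((φ | φ) -> ψ)) <-> (((φ -> ψ) | (φ <-> φ)) -> (ψ -> φ)) = 6 <-> 6 = 6
~ψ = ~3 = 3
φ <-> ~ψ = 3 <-> 3 = 6
(φ <-> ~ψ) -> φ = 6 -> 3 = 3
~φ = ~3 = 3
~φ -> φ = 3 -> 3 = 6
~(~φ -> φ) = ~6 = 0
((φ <-> ~ψ) -> φ) | ~(~φ -> φ) = 3 | 0 = 3
ψ <-> ψ = 3 <-> 3 = 6
ψ | (ψ <-> ψ) = 3 | 6 = 6
φ | φ = 3 | 3 = 3
φ -> (φ | φ) = 3 -> 3 = 6
(φ -> (φ | φ)) <-> ψ = 6 <-> 3 = 3
(ψ | (ψ <-> ψ)) -> ((φ -> (φ | φ)) <-> ψ) = 6 -> 3 = 3
(((φ <-> ~ψ) -> φ) | ~(~φ -> φ)) | ((ψ | (ψ <-> ψ)) -> ((φ -> (φ | φ)) <-> ψ)) = 3 | 3 = 3
((((ψ | φ) -> φ) -> ((φ | φ) -> ψ)) <-> (((φ -> ψ) | (φ <-> φ)) -> (ψ -> φ))) -> ((((φ <-> ~ψ) -> φ) | ~(~φ -> φ)) | ((ψ | (ψ <-> ψ)) -> ((φ -> (φ | φ)) <-> ψ))) = 6 -> 3 = 3
ψ -> φ = 3 -> 3 = 6
ψ -> φ = 3 -> 3 = 6
ψ -> (ψ -> φ) = 3 -> 6 = 6
(ψ -> φ) <-> (ψ -> (ψ -> φ)) = 6 <-> 6 = 6
φ -> ψ = 3 -> 3 = 6
ψ -> (φ -> ψ) = 3 -> 6 = 6
ψ -> ψ = 3 -> 3 = 6
φ -> (ψ -> ψ) = 3 -> 6 = 6
(ψ -> (φ -> ψ)) | (φ -> (ψ -> ψ)) = 6 | 6 = 6
((ψ -> φ) <-> (ψ -> (ψ -> φ))) -> ((ψ -> (φ -> ψ)) | (φ -> (ψ -> ψ))) = 6 -> 6 = 6
φ | ψ = 3 | 3 = 3
φ <-> φ = 3 <-> 3 = 6
φ | (φ <-> φ) = 3 | 6 = 6
(φ | ψ) <-> (φ | (φ <-> φ)) = 3 <-> 6 = 3
~ψ = ~3 = 3
ψ | ~ψ = 3 | 3 = 3
~ψ = ~3 = 3
ψ <-> ~ψ = 3 <-> 3 = 6
(ψ | ~ψ) -> (ψ <-> ~ψ) = 3 -> 6 = 6
((φ | ψ) <-> (φ | (φ <-> φ))) | ((ψ | ~ψ) -> (ψ <-> ~ψ)) = 3 | 6 = 6
φ -> φ = 3 -> 3 = 6
(φ -> φ) -> φ = 6 -> 3 = 3
φ -> ((φ -> φ) -> φ) = 3 -> 3 = 6
ψ | ψ = 3 | 3 = 3
~(ψ | ψ) = ~3 = 3
(φ -> ((φ -> φ) -> φ)) -> ~(ψ | ψ) = 6 -> 3 = 3
(((φ | ψ) <-> (φ | (φ <-> φ))) | ((ψ | ~ψ) -> (ψ <-> ~ψ))) -> ((φ -> ((φ -> φ) -> φ)) -> ~(ψ | ψ)) = 6 -> 3 = 3
(((ψ -> φ) <-> (ψ -> (ψ -> φ))) -> ((ψ -> (φ -> ψ)) | (φ -> (ψ -> ψ)))) | ((((φ | ψ) <-> (φ | (φ <-> φ))) | ((ψ | ~ψ) -> (ψ <-> ~ψ))) -> ((φ -> ((φ -> φ) -> φ)) -> ~(ψ | ψ))) = 6 | 3 = 6
(((((ψ | φ) -> φ) -> ((φ | φ) -> ψ)) <-> (((φ -> ψ) | (φ <-> φ)) -> (ψ -> φ))) -> ((((φ <-> ~ψ) -> φ) | ~(~φ -> φ)) | ((ψ | (ψ <-> ψ)) -> ((φ -> (φ | φ)) <-> ψ)))) | ((((ψ -> φ) <-> (ψ -> (ψ -> φ))) -> ((ψ -> (φ -> ψ)) | (φ -> (ψ -> ψ)))) | ((((φ | ψ) <-> (φ | (φ <-> φ))) | ((ψ | ~ψ) -> (ψ <-> ~ψ))) -> ((φ -> ((φ -> φ) -> φ)) -> ~(ψ | ψ)))) = 3 | 6 = 6

6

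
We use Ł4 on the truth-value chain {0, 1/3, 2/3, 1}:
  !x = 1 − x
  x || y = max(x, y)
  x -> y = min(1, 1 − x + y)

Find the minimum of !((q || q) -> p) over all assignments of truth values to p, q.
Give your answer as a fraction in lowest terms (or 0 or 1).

0

Take p = 0, q = 0:
q || q = 0 || 0 = 0
(q || q) -> p = 0 -> 0 = 1
!((q || q) -> p) = !1 = 0
No assignment yields a value below 0, so this is the minimum.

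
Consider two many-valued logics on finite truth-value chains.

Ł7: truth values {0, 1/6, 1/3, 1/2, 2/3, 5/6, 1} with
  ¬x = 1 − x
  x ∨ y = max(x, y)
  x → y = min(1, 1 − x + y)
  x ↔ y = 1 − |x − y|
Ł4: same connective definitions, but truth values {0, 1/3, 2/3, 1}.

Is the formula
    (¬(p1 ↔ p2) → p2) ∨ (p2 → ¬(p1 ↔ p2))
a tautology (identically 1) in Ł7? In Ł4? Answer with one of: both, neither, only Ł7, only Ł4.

both

In Ł7: every assignment gives 1 — tautology.
In Ł4: every assignment gives 1 — tautology.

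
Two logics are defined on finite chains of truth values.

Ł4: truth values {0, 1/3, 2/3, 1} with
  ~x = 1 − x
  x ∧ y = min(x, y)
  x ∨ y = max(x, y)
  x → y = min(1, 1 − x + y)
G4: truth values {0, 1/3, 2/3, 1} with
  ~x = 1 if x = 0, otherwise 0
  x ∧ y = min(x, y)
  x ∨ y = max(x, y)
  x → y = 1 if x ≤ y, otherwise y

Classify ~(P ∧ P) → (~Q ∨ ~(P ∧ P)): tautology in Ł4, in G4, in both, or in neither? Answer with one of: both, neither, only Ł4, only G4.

both

In Ł4: every assignment gives 1 — tautology.
In G4: every assignment gives 1 — tautology.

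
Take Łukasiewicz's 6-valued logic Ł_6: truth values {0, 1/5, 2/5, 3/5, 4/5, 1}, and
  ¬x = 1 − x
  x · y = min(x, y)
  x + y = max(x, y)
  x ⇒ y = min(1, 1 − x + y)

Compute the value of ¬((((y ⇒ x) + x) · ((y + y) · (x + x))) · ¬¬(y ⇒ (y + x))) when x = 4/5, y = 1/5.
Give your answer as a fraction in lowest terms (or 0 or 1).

4/5

y ⇒ x = 1/5 ⇒ 4/5 = 1
(y ⇒ x) + x = 1 + 4/5 = 1
y + y = 1/5 + 1/5 = 1/5
x + x = 4/5 + 4/5 = 4/5
(y + y) · (x + x) = 1/5 · 4/5 = 1/5
((y ⇒ x) + x) · ((y + y) · (x + x)) = 1 · 1/5 = 1/5
y + x = 1/5 + 4/5 = 4/5
y ⇒ (y + x) = 1/5 ⇒ 4/5 = 1
¬(y ⇒ (y + x)) = ¬1 = 0
¬¬(y ⇒ (y + x)) = ¬0 = 1
(((y ⇒ x) + x) · ((y + y) · (x + x))) · ¬¬(y ⇒ (y + x)) = 1/5 · 1 = 1/5
¬((((y ⇒ x) + x) · ((y + y) · (x + x))) · ¬¬(y ⇒ (y + x))) = ¬1/5 = 4/5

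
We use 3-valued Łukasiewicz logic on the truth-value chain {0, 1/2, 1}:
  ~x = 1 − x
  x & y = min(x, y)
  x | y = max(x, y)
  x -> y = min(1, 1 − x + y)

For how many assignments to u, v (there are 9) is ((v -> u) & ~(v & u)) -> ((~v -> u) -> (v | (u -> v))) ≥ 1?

u = 0, v = 0 ↦ 1  ≥
u = 0, v = 1/2 ↦ 1  ≥
u = 0, v = 1 ↦ 1  ≥
u = 1/2, v = 0 ↦ 1  ≥
u = 1/2, v = 1/2 ↦ 1  ≥
u = 1/2, v = 1 ↦ 1  ≥
u = 1, v = 0 ↦ 0  <
u = 1, v = 1/2 ↦ 1  ≥
u = 1, v = 1 ↦ 1  ≥
So 8 of the 9 assignments meet the threshold.

8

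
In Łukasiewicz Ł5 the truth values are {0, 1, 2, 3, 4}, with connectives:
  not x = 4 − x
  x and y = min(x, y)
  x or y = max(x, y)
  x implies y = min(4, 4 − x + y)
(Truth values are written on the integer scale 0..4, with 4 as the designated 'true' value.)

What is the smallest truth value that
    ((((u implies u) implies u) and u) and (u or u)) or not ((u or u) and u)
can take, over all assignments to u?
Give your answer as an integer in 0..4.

Take u = 2:
u implies u = 2 implies 2 = 4
(u implies u) implies u = 4 implies 2 = 2
((u implies u) implies u) and u = 2 and 2 = 2
u or u = 2 or 2 = 2
(((u implies u) implies u) and u) and (u or u) = 2 and 2 = 2
u or u = 2 or 2 = 2
(u or u) and u = 2 and 2 = 2
not ((u or u) and u) = not 2 = 2
((((u implies u) implies u) and u) and (u or u)) or not ((u or u) and u) = 2 or 2 = 2
No assignment yields a value below 2, so this is the minimum.

2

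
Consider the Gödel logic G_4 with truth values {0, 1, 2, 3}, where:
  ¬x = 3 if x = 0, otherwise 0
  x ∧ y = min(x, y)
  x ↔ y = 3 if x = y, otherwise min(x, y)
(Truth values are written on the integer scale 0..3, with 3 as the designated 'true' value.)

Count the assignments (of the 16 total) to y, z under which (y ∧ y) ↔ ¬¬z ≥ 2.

y = 0, z = 0 ↦ 3  ≥
y = 0, z = 1 ↦ 0  <
y = 0, z = 2 ↦ 0  <
y = 0, z = 3 ↦ 0  <
y = 1, z = 0 ↦ 0  <
y = 1, z = 1 ↦ 1  <
y = 1, z = 2 ↦ 1  <
y = 1, z = 3 ↦ 1  <
y = 2, z = 0 ↦ 0  <
y = 2, z = 1 ↦ 2  ≥
y = 2, z = 2 ↦ 2  ≥
y = 2, z = 3 ↦ 2  ≥
y = 3, z = 0 ↦ 0  <
y = 3, z = 1 ↦ 3  ≥
y = 3, z = 2 ↦ 3  ≥
y = 3, z = 3 ↦ 3  ≥
So 7 of the 16 assignments meet the threshold.

7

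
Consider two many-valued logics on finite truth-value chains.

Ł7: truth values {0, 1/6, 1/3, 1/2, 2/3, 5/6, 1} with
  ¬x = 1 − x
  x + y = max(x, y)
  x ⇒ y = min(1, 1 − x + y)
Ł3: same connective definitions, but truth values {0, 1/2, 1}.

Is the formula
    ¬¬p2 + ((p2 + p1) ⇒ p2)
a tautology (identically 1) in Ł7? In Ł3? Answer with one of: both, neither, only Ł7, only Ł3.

neither

In Ł7: at p1 = 1/6, p2 = 0 the value is 5/6 — not a tautology.
In Ł3: at p1 = 1/2, p2 = 0 the value is 1/2 — not a tautology.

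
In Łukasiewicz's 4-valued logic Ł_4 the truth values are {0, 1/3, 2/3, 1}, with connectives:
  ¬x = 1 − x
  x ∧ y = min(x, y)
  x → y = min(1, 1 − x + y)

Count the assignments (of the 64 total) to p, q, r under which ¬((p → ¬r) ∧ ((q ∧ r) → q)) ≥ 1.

4

value 1: 4 assignments (counts)
value 2/3: 8 assignments
value 1/3: 12 assignments
value 0: 40 assignments
So 4 of the 64 assignments meet the threshold.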